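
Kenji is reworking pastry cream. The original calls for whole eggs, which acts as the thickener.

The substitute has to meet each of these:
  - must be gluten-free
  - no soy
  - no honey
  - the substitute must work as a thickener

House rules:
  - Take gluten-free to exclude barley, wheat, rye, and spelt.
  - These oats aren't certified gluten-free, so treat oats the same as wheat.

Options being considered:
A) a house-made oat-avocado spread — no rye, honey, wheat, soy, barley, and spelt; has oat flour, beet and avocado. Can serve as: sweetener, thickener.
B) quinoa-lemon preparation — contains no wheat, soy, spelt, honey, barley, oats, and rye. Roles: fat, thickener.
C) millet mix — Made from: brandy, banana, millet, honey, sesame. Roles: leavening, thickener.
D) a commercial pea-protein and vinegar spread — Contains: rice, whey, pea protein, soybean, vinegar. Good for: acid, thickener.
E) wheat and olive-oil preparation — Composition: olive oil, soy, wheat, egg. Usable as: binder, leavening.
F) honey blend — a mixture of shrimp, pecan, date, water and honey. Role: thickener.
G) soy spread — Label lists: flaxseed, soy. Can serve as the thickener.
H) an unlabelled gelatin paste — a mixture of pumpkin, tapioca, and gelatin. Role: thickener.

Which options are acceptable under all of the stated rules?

A: has oat flour, so not gluten-free — out
B: works as a thickener, no soy, no honey — keep
C: has honey, so not honey-free — reject
D: has soybean, so not soy-free — out
E: not usable as a thickener; has wheat, so not gluten-free (and 1 more) — reject
F: has honey, so not honey-free — out
G: has soy, so not soy-free — no
H: no honey, gluten-free — keep

B, H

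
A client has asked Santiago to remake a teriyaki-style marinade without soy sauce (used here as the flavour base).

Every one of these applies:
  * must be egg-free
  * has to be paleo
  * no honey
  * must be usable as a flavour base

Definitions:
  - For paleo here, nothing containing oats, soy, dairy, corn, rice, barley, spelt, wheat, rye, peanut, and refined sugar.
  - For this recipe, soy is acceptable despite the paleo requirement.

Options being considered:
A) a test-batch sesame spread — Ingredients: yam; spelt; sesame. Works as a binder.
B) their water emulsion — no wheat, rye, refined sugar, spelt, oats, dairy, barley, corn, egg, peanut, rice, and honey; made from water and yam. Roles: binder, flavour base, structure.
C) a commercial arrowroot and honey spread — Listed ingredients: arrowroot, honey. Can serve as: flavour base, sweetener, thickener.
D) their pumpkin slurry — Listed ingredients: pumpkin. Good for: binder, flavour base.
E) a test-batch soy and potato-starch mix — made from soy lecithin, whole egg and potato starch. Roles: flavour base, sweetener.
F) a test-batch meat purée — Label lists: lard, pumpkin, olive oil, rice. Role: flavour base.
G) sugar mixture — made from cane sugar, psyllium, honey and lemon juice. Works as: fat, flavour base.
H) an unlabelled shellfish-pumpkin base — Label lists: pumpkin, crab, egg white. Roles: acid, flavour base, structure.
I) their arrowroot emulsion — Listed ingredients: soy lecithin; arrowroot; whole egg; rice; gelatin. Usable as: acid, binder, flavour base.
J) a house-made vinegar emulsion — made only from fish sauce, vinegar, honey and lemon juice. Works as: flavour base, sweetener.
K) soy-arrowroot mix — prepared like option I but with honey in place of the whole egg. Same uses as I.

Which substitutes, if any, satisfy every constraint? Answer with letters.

B, D

A: not usable as a flavour base; has spelt, so not paleo — reject
B: all constraints satisfied — valid
C: has honey, so not honey-free — reject
D: only pumpkin; none excluded — OK
E: has whole egg, so not egg-free — no
F: has rice, so not paleo — reject
G: has cane sugar, so not paleo; has honey, so not honey-free — no
H: has egg white, so not egg-free — out
I: has rice, so not paleo; has whole egg, so not egg-free — out
J: has honey, so not honey-free — out
K: has rice, so not paleo; has honey, so not honey-free — no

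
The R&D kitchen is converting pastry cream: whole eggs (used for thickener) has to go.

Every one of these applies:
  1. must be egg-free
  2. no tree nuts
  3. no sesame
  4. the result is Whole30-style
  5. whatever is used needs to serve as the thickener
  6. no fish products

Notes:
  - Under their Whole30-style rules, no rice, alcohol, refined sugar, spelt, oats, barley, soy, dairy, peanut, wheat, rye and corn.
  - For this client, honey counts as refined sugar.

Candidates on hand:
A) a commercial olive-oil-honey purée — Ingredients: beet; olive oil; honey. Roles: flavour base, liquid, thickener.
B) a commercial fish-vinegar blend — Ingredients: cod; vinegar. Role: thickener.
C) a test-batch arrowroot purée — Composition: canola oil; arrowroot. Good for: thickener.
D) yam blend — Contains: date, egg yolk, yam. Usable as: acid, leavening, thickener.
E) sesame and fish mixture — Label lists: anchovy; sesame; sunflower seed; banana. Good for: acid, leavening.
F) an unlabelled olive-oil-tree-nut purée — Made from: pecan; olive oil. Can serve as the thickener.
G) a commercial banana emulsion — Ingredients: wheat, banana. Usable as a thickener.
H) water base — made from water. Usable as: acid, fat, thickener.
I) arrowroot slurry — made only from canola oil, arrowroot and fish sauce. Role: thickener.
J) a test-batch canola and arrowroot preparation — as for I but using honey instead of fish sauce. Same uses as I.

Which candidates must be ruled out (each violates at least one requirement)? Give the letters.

A: has honey, so not Whole30-style — out
B: has cod, so not fish-free — reject
C: no fish, Whole30-style — OK
D: has egg yolk, so not egg-free — no
E: not usable as a thickener; has anchovy, so not fish-free (and 1 more) — reject
F: has pecan, so not tree-nut-free — reject
G: has wheat, so not Whole30-style — out
H: works as a thickener, no fish, no egg — valid
I: has fish sauce, so not fish-free — no
J: has honey, so not Whole30-style — no

A, B, D, E, F, G, I, J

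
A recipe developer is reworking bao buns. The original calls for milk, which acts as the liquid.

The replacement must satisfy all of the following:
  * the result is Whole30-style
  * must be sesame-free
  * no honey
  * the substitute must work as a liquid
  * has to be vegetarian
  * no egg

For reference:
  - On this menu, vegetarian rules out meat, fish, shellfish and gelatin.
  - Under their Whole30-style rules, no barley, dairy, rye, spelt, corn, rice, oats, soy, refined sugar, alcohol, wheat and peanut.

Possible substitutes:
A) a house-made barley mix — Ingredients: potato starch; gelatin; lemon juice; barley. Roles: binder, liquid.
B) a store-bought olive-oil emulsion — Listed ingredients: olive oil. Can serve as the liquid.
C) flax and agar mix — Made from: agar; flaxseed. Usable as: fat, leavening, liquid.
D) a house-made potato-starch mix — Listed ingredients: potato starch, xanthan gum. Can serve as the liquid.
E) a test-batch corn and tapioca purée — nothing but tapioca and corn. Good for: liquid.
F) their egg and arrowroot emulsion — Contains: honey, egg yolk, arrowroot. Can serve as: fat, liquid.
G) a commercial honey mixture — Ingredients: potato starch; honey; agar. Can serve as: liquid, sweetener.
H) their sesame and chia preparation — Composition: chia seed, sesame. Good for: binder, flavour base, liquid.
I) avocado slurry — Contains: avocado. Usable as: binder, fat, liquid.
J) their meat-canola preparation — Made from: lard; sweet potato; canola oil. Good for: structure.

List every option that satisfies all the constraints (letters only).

A: has gelatin, so not vegetarian; has barley, so not Whole30-style — out
B: works as a liquid, no egg, no honey — valid
C: only agar and flaxseed; none excluded — keep
D: only potato starch and xanthan gum; none excluded — keep
E: has corn, so not Whole30-style — no
F: has egg yolk, so not egg-free; has honey, so not honey-free — out
G: has honey, so not honey-free — reject
H: has sesame, so not sesame-free — reject
I: every rule checks out — keep
J: not usable as a liquid; has lard, so not vegetarian — out

B, C, D, I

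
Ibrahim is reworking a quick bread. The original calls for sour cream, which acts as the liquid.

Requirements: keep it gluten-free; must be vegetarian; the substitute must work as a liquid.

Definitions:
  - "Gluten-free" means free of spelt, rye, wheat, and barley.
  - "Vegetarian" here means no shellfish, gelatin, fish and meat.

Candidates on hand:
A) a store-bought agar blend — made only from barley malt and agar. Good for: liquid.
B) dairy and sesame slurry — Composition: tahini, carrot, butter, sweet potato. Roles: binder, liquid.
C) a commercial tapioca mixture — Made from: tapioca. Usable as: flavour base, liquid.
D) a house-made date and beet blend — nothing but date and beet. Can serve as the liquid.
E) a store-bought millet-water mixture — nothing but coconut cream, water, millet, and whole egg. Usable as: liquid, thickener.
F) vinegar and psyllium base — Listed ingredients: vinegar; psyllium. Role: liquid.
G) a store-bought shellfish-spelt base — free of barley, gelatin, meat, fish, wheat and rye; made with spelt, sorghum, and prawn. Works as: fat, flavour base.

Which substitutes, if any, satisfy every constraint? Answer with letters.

A: has barley malt, so not gluten-free — reject
B: butter and tahini etc. — none of it excluded — valid
C: works as a liquid, gluten-free, vegetarian — keep
D: works as a liquid, gluten-free, vegetarian — keep
E: vegetarian, gluten-free — OK
F: only psyllium and vinegar; none excluded — valid
G: not usable as a liquid; has spelt, so not gluten-free (and 1 more) — reject

B, C, D, E, F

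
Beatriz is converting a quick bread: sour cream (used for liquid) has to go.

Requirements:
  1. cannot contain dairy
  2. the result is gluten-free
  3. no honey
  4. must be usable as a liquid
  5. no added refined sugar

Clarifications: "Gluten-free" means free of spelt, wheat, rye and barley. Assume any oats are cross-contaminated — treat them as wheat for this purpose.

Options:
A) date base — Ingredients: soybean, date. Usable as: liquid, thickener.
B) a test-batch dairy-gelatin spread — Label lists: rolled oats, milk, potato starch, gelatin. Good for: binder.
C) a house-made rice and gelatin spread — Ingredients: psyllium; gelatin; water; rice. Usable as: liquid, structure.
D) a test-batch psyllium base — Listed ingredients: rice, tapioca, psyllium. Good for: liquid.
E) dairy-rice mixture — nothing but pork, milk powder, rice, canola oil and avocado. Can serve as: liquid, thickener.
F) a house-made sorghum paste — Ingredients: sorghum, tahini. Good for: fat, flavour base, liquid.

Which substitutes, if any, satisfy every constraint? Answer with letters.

A: works as a liquid, no honey, no refined sugar — keep
B: not usable as a liquid; has rolled oats, so not gluten-free (and 1 more) — out
C: gelatin and rice etc. — none of it excluded — OK
D: no dairy, no honey — keep
E: has milk powder, so not dairy-free — no
F: only tahini and sorghum; none excluded — valid

A, C, D, F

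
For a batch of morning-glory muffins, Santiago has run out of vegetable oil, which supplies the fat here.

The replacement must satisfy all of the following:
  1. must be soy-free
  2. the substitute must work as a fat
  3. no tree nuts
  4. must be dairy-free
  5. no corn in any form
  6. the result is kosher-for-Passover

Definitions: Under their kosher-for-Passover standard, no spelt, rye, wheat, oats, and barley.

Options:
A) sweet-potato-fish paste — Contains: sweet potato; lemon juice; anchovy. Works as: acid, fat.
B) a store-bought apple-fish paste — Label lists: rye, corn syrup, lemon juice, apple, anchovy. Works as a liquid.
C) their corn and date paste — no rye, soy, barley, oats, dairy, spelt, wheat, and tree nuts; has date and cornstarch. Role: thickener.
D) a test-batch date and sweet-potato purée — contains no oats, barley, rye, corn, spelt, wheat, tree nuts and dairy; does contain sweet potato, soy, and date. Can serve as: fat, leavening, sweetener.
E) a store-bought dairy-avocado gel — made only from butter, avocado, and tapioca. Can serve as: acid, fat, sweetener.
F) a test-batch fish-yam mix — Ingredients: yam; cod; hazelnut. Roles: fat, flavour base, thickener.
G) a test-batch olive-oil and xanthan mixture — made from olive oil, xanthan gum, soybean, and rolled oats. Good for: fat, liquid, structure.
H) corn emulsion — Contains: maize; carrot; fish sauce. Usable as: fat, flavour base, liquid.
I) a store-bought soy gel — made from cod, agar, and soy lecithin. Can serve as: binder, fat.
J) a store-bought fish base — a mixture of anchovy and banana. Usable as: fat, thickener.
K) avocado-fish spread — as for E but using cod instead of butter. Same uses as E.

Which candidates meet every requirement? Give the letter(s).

A: works as a fat, no dairy, no tree nuts — OK
B: not usable as a fat; has rye, so not kosher-for-Passover (and 1 more) — no
C: not usable as a fat; has cornstarch, so not corn-free — reject
D: has soy, so not soy-free — out
E: has butter, so not dairy-free — no
F: has hazelnut, so not tree-nut-free — out
G: has rolled oats, so not kosher-for-Passover; has soybean, so not soy-free — out
H: has maize, so not corn-free — out
I: has soy lecithin, so not soy-free — out
J: only anchovy and banana; none excluded — valid
K: no dairy, no tree nuts — OK

A, J, K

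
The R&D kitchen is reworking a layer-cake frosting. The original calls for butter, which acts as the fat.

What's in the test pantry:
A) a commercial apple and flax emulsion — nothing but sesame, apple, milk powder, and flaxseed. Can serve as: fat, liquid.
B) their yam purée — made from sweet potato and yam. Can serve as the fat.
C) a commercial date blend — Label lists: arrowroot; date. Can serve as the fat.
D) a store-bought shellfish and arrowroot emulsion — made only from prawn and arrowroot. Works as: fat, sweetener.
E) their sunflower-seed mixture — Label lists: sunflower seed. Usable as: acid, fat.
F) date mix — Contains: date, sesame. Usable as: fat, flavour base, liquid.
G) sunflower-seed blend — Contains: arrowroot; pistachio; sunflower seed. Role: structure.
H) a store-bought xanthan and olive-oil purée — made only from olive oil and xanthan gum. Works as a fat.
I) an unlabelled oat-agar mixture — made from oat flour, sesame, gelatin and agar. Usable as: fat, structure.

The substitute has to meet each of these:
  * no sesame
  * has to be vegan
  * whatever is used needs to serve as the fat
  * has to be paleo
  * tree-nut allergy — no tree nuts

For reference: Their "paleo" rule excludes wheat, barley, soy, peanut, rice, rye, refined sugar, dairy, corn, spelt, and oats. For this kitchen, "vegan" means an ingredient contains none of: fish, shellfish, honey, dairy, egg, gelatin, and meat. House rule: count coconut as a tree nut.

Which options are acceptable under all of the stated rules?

B, C, E, H

A: has milk powder, so not paleo; has milk powder, so not vegan (and 1 more) — out
B: vegan, no sesame — valid
C: nothing on the exclusion list — keep
D: has prawn, so not vegan — out
E: works as a fat, no sesame, vegan — OK
F: has sesame, so not sesame-free — no
G: not usable as a fat; has pistachio, so not tree-nut-free — no
H: nothing on the exclusion list — OK
I: has oat flour, so not paleo; has gelatin, so not vegan (and 1 more) — out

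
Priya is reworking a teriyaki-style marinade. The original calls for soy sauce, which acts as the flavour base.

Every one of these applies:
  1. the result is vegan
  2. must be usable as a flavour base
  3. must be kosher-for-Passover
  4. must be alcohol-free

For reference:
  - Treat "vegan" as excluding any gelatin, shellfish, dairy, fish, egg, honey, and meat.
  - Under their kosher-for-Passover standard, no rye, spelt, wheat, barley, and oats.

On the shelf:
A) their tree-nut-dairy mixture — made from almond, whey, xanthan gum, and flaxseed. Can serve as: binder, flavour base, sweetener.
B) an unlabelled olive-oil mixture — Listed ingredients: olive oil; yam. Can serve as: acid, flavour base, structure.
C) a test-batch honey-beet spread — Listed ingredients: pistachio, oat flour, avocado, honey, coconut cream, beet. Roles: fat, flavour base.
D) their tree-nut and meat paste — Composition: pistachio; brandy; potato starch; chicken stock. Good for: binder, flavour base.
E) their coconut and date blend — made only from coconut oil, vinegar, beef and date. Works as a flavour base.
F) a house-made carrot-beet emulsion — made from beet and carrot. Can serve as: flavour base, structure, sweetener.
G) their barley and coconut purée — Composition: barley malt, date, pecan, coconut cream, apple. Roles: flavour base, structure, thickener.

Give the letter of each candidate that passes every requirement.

B, F

A: has whey, so not vegan — out
B: only olive oil and yam; none excluded — valid
C: has honey, so not vegan; has oat flour, so not kosher-for-Passover — reject
D: has chicken stock, so not vegan; has brandy, so not alcohol-free — no
E: has beef, so not vegan — no
F: every rule checks out — keep
G: has barley malt, so not kosher-for-Passover — out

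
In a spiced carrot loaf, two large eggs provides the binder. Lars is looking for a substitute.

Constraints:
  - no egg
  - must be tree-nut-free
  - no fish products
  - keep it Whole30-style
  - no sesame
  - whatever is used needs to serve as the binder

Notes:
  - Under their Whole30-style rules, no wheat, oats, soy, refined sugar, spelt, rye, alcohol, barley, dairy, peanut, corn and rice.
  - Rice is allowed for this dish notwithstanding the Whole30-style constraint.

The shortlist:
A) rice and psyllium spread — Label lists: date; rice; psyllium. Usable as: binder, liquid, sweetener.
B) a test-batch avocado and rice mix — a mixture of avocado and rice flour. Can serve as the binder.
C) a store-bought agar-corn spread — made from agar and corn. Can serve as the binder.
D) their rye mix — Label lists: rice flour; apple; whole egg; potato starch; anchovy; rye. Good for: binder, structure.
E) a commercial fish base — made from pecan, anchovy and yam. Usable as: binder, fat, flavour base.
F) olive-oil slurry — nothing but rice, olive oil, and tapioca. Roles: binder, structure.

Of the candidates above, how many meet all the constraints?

A: rice is permitted under the Whole30-style carve-out; nothing else excluded — valid
B: rice is permitted under the Whole30-style carve-out; nothing else excluded — valid
C: has corn, so not Whole30-style — no
D: has rye, so not Whole30-style; has anchovy, so not fish-free (and 1 more) — out
E: has anchovy, so not fish-free; has pecan, so not tree-nut-free — no
F: rice is permitted under the Whole30-style carve-out; nothing else excluded — valid

3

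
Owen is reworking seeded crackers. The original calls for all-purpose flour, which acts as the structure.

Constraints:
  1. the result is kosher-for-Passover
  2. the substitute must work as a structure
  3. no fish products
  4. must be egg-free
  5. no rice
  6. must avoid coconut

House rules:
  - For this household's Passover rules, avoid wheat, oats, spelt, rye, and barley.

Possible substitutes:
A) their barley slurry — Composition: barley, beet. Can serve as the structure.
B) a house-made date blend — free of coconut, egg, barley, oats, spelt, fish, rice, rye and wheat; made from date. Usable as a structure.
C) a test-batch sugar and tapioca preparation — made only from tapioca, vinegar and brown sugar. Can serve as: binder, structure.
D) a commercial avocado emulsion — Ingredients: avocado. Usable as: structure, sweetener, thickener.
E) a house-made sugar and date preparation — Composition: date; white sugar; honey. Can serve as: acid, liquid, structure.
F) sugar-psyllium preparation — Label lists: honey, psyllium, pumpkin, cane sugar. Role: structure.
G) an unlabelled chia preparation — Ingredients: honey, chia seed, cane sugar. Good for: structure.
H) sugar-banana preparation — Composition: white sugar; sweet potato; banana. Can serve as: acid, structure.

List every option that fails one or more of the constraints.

A

A: has barley, so not kosher-for-Passover — out
B: all constraints satisfied — valid
C: works as a structure, kosher-for-Passover, no fish — OK
D: only avocado; none excluded — keep
E: only honey, white sugar and date; none excluded — valid
F: honey and cane sugar etc. — none of it excluded — OK
G: all constraints satisfied — valid
H: works as a structure, no rice, no fish — valid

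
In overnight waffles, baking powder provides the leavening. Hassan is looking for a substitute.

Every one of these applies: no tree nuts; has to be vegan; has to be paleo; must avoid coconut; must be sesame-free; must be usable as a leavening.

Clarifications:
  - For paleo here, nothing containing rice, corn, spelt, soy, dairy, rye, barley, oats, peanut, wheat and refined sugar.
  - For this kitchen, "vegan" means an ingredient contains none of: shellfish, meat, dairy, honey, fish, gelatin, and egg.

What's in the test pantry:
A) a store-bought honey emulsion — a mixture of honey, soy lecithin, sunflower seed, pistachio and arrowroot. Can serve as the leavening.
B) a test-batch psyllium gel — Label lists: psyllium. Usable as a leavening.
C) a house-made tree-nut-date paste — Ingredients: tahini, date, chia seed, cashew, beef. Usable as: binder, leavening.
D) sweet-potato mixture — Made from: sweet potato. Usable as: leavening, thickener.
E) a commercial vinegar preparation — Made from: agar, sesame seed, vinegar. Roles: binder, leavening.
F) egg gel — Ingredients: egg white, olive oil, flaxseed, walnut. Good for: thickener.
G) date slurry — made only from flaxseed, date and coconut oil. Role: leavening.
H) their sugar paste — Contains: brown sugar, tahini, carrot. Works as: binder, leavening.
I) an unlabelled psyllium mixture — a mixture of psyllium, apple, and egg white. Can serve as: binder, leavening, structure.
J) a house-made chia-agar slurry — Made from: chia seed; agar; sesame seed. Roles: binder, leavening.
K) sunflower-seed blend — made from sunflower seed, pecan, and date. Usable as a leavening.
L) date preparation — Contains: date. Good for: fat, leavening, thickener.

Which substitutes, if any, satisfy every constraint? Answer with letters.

B, D, L

A: has soy lecithin, so not paleo; has honey, so not vegan (and 1 more) — reject
B: every rule checks out — OK
C: has beef, so not vegan; has tahini, so not sesame-free (and 1 more) — reject
D: only sweet potato; none excluded — OK
E: has sesame seed, so not sesame-free — out
F: not usable as a leavening; has egg white, so not vegan (and 1 more) — reject
G: has coconut oil, so not coconut-free — out
H: has brown sugar, so not paleo; has tahini, so not sesame-free — no
I: has egg white, so not vegan — reject
J: has sesame seed, so not sesame-free — reject
K: has pecan, so not tree-nut-free — out
L: every rule checks out — valid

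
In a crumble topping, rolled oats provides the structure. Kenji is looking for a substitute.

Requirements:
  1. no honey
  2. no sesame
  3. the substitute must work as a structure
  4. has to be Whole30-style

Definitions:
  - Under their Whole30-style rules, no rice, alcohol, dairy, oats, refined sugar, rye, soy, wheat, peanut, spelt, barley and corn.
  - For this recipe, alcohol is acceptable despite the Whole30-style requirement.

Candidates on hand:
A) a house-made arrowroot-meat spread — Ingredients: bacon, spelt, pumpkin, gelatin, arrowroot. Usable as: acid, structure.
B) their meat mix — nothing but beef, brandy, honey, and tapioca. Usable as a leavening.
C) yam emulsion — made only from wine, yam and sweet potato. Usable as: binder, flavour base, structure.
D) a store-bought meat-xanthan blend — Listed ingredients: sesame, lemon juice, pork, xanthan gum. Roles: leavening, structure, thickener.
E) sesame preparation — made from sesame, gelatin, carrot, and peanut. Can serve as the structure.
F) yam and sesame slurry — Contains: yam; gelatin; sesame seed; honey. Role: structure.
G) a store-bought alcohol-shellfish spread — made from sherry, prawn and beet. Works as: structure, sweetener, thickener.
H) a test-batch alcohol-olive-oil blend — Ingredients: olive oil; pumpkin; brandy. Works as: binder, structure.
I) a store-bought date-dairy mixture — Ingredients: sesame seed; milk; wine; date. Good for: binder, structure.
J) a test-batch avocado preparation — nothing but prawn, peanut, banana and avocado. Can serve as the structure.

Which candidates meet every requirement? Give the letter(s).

A: has spelt, so not Whole30-style — no
B: not usable as a structure; has honey, so not honey-free — out
C: alcohol is permitted under the Whole30-style carve-out; nothing else excluded — OK
D: has sesame, so not sesame-free — out
E: has peanut, so not Whole30-style; has sesame, so not sesame-free — reject
F: has honey, so not honey-free; has sesame seed, so not sesame-free — out
G: alcohol is permitted under the Whole30-style carve-out; nothing else excluded — keep
H: alcohol is permitted under the Whole30-style carve-out; nothing else excluded — OK
I: has milk, so not Whole30-style; has sesame seed, so not sesame-free — reject
J: has peanut, so not Whole30-style — out

C, G, H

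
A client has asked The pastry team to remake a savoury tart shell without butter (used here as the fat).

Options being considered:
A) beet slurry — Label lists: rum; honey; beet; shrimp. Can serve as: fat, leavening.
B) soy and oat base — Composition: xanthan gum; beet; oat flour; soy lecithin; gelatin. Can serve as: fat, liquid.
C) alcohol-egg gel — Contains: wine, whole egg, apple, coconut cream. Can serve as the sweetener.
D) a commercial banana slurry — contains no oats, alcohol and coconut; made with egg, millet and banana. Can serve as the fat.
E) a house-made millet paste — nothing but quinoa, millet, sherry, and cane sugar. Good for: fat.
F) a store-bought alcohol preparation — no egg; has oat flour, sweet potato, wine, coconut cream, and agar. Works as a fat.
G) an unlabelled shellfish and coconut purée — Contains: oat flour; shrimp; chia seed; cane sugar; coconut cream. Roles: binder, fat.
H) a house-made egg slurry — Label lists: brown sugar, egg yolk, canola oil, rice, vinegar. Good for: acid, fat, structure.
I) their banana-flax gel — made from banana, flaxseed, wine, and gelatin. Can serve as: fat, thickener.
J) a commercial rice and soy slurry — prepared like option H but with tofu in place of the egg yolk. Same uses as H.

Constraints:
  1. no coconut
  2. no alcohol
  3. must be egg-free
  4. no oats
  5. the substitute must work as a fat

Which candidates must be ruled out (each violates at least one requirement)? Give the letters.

A: has rum, so not alcohol-free — no
B: has oat flour, so not oat-free — no
C: not usable as a fat; has wine, so not alcohol-free (and 2 more) — no
D: has egg, so not egg-free — out
E: has sherry, so not alcohol-free — out
F: has wine, so not alcohol-free; has oat flour, so not oat-free (and 1 more) — no
G: has oat flour, so not oat-free; has coconut cream, so not coconut-free — out
H: has egg yolk, so not egg-free — no
I: has wine, so not alcohol-free — no
J: every rule checks out — valid

A, B, C, D, E, F, G, H, I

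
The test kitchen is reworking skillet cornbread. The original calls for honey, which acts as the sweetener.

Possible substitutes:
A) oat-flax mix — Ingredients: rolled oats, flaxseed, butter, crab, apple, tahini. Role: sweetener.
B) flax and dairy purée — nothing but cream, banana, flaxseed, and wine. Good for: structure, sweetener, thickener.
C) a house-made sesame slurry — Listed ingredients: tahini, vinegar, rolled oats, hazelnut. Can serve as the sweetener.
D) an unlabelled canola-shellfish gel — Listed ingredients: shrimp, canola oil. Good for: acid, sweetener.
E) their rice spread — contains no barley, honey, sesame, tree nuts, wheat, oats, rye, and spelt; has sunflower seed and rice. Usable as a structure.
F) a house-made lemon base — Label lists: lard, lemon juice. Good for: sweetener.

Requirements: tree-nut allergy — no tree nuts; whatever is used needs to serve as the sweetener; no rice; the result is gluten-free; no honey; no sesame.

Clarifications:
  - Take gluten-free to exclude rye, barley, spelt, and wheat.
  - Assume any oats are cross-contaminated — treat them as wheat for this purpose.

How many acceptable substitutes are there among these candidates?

3

A: has rolled oats, so not gluten-free; has tahini, so not sesame-free — no
B: wine and cream etc. — none of it excluded — valid
C: has rolled oats, so not gluten-free; has tahini, so not sesame-free (and 1 more) — no
D: nothing on the exclusion list — keep
E: not usable as a sweetener; has rice, so not rice-free — reject
F: only lard and lemon juice; none excluded — keep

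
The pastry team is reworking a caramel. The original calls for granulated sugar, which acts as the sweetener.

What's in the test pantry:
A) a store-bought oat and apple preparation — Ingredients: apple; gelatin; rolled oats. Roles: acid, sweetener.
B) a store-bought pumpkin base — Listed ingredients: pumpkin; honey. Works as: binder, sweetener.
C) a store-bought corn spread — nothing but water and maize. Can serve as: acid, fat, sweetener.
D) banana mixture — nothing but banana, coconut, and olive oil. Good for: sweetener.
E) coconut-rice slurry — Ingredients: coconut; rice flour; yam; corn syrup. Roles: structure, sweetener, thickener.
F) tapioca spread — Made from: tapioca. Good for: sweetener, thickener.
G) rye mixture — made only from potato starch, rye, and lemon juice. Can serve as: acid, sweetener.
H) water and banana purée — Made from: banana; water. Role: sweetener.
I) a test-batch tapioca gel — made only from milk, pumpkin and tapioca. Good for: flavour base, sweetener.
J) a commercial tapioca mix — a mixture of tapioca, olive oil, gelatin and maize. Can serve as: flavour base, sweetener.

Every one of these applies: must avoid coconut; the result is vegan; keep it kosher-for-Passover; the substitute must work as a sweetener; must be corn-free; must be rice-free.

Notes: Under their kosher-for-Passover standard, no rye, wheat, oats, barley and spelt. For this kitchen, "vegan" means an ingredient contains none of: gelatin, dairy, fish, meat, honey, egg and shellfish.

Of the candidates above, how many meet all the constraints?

A: has rolled oats, so not kosher-for-Passover; has gelatin, so not vegan — no
B: has honey, so not vegan — no
C: has maize, so not corn-free — reject
D: has coconut, so not coconut-free — no
E: has corn syrup, so not corn-free; has coconut, so not coconut-free (and 1 more) — out
F: only tapioca; none excluded — keep
G: has rye, so not kosher-for-Passover — reject
H: works as a sweetener, no corn, vegan — valid
I: has milk, so not vegan — reject
J: has gelatin, so not vegan; has maize, so not corn-free — no

2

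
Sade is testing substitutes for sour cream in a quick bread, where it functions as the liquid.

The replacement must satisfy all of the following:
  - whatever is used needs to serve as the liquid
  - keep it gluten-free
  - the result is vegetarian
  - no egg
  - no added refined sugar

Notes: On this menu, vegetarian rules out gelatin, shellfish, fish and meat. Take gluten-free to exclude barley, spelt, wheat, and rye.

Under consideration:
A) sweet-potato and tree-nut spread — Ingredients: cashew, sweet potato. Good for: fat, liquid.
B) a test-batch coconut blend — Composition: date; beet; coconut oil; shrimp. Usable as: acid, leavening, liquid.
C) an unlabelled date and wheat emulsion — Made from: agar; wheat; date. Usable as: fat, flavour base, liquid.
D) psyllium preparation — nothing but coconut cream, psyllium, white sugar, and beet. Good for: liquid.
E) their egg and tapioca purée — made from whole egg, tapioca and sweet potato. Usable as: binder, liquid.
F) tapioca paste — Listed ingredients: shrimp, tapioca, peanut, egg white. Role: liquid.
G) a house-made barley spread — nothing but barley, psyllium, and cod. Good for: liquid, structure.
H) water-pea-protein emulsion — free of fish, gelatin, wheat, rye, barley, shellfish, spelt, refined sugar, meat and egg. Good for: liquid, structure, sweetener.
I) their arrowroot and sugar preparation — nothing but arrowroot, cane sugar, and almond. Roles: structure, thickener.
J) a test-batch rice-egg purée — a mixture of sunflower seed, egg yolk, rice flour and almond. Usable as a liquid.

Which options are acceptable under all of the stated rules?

A: every rule checks out — keep
B: has shrimp, so not vegetarian — reject
C: has wheat, so not gluten-free — no
D: has white sugar, so not no-added-sugar — no
E: has whole egg, so not egg-free — no
F: has shrimp, so not vegetarian; has egg white, so not egg-free — reject
G: has cod, so not vegetarian; has barley, so not gluten-free — reject
H: works as a liquid, gluten-free, vegetarian — valid
I: not usable as a liquid; has cane sugar, so not no-added-sugar — no
J: has egg yolk, so not egg-free — reject

A, H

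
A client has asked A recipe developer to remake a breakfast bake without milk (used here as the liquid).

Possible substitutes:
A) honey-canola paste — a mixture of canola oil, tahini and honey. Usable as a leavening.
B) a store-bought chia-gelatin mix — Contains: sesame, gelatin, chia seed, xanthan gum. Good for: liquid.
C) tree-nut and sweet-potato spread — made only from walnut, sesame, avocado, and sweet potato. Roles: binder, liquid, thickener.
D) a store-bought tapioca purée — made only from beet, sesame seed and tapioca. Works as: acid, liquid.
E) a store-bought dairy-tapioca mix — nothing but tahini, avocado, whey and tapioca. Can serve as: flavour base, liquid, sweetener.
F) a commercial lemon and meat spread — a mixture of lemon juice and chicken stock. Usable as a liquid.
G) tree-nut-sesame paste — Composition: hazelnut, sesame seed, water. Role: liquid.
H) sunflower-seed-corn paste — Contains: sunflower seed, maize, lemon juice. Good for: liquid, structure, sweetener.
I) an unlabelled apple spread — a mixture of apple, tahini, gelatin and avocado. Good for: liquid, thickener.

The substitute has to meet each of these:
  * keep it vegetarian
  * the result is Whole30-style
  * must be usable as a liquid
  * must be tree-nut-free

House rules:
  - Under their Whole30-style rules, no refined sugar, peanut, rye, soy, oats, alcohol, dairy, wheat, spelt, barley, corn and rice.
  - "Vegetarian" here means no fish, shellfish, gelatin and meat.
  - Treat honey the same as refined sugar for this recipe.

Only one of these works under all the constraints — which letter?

A: not usable as a liquid; has honey, so not Whole30-style — reject
B: has gelatin, so not vegetarian — no
C: has walnut, so not tree-nut-free — reject
D: every rule checks out — keep
E: has whey, so not Whole30-style — reject
F: has chicken stock, so not vegetarian — out
G: has hazelnut, so not tree-nut-free — out
H: has maize, so not Whole30-style — reject
I: has gelatin, so not vegetarian — no

D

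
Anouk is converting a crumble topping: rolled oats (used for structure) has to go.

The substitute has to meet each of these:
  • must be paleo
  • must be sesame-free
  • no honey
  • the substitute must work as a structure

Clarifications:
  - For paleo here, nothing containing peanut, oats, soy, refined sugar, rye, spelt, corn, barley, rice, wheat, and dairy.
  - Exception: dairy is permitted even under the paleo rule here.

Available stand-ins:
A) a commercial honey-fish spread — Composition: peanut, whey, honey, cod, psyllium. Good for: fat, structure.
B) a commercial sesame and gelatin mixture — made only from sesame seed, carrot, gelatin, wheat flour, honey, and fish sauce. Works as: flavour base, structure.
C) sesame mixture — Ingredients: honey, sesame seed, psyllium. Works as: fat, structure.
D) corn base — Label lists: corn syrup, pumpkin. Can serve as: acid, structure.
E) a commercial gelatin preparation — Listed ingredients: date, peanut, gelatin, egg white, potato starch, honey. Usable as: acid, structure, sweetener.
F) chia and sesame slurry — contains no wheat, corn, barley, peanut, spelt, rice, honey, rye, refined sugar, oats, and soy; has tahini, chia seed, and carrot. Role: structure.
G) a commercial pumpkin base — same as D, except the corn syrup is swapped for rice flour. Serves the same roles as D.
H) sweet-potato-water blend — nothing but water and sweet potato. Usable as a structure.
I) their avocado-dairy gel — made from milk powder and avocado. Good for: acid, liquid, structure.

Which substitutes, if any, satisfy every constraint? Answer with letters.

H, I

A: has peanut, so not paleo; has honey, so not honey-free — reject
B: has wheat flour, so not paleo; has honey, so not honey-free (and 1 more) — out
C: has honey, so not honey-free; has sesame seed, so not sesame-free — no
D: has corn syrup, so not paleo — reject
E: has peanut, so not paleo; has honey, so not honey-free — no
F: has tahini, so not sesame-free — out
G: has rice flour, so not paleo — no
H: all constraints satisfied — OK
I: dairy is permitted under the paleo carve-out; nothing else excluded — valid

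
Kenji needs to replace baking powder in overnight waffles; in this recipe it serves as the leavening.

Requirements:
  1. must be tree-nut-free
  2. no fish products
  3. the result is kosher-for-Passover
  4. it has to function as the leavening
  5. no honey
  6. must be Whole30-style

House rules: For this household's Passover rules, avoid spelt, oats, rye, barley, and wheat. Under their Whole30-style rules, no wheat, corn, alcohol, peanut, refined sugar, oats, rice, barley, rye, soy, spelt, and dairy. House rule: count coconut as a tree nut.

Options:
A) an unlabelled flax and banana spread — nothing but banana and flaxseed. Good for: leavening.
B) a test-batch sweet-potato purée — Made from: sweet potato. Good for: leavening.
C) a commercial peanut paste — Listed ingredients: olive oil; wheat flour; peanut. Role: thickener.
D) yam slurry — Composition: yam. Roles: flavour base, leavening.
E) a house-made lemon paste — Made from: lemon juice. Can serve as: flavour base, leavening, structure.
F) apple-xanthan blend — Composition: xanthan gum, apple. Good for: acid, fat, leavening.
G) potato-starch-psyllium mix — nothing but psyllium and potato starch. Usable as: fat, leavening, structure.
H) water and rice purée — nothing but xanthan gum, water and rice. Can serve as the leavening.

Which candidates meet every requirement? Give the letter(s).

A, B, D, E, F, G

A: no fish, tree-nut-free — keep
B: only sweet potato; none excluded — keep
C: not usable as a leavening; has wheat flour, so not kosher-for-Passover (and 1 more) — no
D: only yam; none excluded — valid
E: no honey, Whole30-style — keep
F: nothing on the exclusion list — keep
G: works as a leavening, no honey, tree-nut-free — OK
H: has rice, so not Whole30-style — reject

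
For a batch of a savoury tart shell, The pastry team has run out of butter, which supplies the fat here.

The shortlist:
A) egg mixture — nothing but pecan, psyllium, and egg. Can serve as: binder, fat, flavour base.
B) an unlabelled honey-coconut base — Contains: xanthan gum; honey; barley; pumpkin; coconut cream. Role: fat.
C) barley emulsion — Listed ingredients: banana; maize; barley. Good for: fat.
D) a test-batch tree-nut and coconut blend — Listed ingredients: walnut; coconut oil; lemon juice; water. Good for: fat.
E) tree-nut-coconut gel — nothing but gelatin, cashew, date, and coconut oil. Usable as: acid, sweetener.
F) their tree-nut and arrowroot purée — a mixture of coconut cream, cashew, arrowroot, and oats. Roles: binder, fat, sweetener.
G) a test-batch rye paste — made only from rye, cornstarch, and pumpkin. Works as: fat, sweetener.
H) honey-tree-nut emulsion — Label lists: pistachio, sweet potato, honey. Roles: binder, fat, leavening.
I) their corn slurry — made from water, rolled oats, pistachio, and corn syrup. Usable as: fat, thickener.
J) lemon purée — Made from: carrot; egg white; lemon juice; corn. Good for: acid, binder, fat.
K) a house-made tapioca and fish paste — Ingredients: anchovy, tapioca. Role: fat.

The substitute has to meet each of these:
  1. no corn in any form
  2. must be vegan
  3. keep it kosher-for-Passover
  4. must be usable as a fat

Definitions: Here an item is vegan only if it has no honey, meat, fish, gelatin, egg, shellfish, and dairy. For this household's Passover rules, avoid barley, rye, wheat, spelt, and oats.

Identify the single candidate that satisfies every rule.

D

A: has egg, so not vegan — reject
B: has honey, so not vegan; has barley, so not kosher-for-Passover — out
C: has barley, so not kosher-for-Passover; has maize, so not corn-free — out
D: coconut oil and walnut etc. — none of it excluded — OK
E: not usable as a fat; has gelatin, so not vegan — out
F: has oats, so not kosher-for-Passover — out
G: has rye, so not kosher-for-Passover; has cornstarch, so not corn-free — no
H: has honey, so not vegan — reject
I: has rolled oats, so not kosher-for-Passover; has corn syrup, so not corn-free — reject
J: has egg white, so not vegan; has corn, so not corn-free — reject
K: has anchovy, so not vegan — reject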